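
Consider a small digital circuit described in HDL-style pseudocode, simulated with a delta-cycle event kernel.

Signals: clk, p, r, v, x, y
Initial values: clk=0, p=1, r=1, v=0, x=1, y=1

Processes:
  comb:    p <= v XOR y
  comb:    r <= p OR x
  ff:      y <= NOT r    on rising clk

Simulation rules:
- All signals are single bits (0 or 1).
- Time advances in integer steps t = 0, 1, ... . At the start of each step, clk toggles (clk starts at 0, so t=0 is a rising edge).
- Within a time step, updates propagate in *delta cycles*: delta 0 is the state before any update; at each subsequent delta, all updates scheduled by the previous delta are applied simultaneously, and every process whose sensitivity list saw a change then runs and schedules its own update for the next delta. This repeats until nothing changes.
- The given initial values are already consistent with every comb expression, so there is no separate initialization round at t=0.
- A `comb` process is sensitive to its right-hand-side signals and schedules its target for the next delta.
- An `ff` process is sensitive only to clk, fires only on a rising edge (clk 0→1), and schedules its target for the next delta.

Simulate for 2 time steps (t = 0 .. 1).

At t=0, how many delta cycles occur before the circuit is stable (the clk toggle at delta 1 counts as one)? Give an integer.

t=0 Δ0: x=1 p=1 r=1 v=0 clk=0 y=1
  Δ1: clk:0→1
  Δ2: y:1→0
  Δ3: p:1→0
  (3Δ to stable)
t=1 Δ0: x=1 p=0 r=1 v=0 clk=1 y=0
  Δ1: clk:1→0
  (1Δ to stable)

3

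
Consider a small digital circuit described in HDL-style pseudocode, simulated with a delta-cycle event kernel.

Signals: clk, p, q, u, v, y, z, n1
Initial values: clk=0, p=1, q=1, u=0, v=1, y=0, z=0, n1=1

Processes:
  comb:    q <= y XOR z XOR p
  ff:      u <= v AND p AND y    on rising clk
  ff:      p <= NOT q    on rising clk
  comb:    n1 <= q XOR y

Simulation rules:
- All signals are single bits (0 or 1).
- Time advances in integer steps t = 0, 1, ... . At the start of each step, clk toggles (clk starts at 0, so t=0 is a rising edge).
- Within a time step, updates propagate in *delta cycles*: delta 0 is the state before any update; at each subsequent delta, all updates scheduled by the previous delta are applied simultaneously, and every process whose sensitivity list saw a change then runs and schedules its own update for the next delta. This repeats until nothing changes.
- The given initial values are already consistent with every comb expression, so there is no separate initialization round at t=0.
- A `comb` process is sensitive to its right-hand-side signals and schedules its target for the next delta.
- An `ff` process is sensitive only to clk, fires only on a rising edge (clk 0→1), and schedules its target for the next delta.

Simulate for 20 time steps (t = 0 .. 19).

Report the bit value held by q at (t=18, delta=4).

1

t0.Δ0 v=1 z=0 n1=1 q=1 p=1 clk=0 y=0 u=0
t0.Δ1 v=1 z=0 n1=1 q=1 p=1 clk=1 y=0 u=0
t0.Δ2 v=1 z=0 n1=1 q=1 p=0 clk=1 y=0 u=0
t0.Δ3 v=1 z=0 n1=1 q=0 p=0 clk=1 y=0 u=0
t0.Δ4 v=1 z=0 n1=0 q=0 p=0 clk=1 y=0 u=0
t1.Δ0 v=1 z=0 n1=0 q=0 p=0 clk=1 y=0 u=0
t1.Δ1 v=1 z=0 n1=0 q=0 p=0 clk=0 y=0 u=0
t2.Δ0 v=1 z=0 n1=0 q=0 p=0 clk=0 y=0 u=0
t2.Δ1 v=1 z=0 n1=0 q=0 p=0 clk=1 y=0 u=0
t2.Δ2 v=1 z=0 n1=0 q=0 p=1 clk=1 y=0 u=0
t2.Δ3 v=1 z=0 n1=0 q=1 p=1 clk=1 y=0 u=0
t2.Δ4 v=1 z=0 n1=1 q=1 p=1 clk=1 y=0 u=0
t3.Δ0 v=1 z=0 n1=1 q=1 p=1 clk=1 y=0 u=0
t3.Δ1 v=1 z=0 n1=1 q=1 p=1 clk=0 y=0 u=0
t4.Δ0 v=1 z=0 n1=1 q=1 p=1 clk=0 y=0 u=0
t4.Δ1 v=1 z=0 n1=1 q=1 p=1 clk=1 y=0 u=0
t4.Δ2 v=1 z=0 n1=1 q=1 p=0 clk=1 y=0 u=0
t4.Δ3 v=1 z=0 n1=1 q=0 p=0 clk=1 y=0 u=0
t4.Δ4 v=1 z=0 n1=0 q=0 p=0 clk=1 y=0 u=0
t5.Δ0 v=1 z=0 n1=0 q=0 p=0 clk=1 y=0 u=0
t5.Δ1 v=1 z=0 n1=0 q=0 p=0 clk=0 y=0 u=0
t6.Δ0 v=1 z=0 n1=0 q=0 p=0 clk=0 y=0 u=0
t6.Δ1 v=1 z=0 n1=0 q=0 p=0 clk=1 y=0 u=0
t6.Δ2 v=1 z=0 n1=0 q=0 p=1 clk=1 y=0 u=0
t6.Δ3 v=1 z=0 n1=0 q=1 p=1 clk=1 y=0 u=0
t6.Δ4 v=1 z=0 n1=1 q=1 p=1 clk=1 y=0 u=0
t7.Δ0 v=1 z=0 n1=1 q=1 p=1 clk=1 y=0 u=0
t7.Δ1 v=1 z=0 n1=1 q=1 p=1 clk=0 y=0 u=0
t8.Δ0 v=1 z=0 n1=1 q=1 p=1 clk=0 y=0 u=0
t8.Δ1 v=1 z=0 n1=1 q=1 p=1 clk=1 y=0 u=0
t8.Δ2 v=1 z=0 n1=1 q=1 p=0 clk=1 y=0 u=0
t8.Δ3 v=1 z=0 n1=1 q=0 p=0 clk=1 y=0 u=0
t8.Δ4 v=1 z=0 n1=0 q=0 p=0 clk=1 y=0 u=0
t9.Δ0 v=1 z=0 n1=0 q=0 p=0 clk=1 y=0 u=0
t9.Δ1 v=1 z=0 n1=0 q=0 p=0 clk=0 y=0 u=0
t10.Δ0 v=1 z=0 n1=0 q=0 p=0 clk=0 y=0 u=0
t10.Δ1 v=1 z=0 n1=0 q=0 p=0 clk=1 y=0 u=0
t10.Δ2 v=1 z=0 n1=0 q=0 p=1 clk=1 y=0 u=0
t10.Δ3 v=1 z=0 n1=0 q=1 p=1 clk=1 y=0 u=0
t10.Δ4 v=1 z=0 n1=1 q=1 p=1 clk=1 y=0 u=0
t11.Δ0 v=1 z=0 n1=1 q=1 p=1 clk=1 y=0 u=0
t11.Δ1 v=1 z=0 n1=1 q=1 p=1 clk=0 y=0 u=0
t12.Δ0 v=1 z=0 n1=1 q=1 p=1 clk=0 y=0 u=0
t12.Δ1 v=1 z=0 n1=1 q=1 p=1 clk=1 y=0 u=0
t12.Δ2 v=1 z=0 n1=1 q=1 p=0 clk=1 y=0 u=0
t12.Δ3 v=1 z=0 n1=1 q=0 p=0 clk=1 y=0 u=0
t12.Δ4 v=1 z=0 n1=0 q=0 p=0 clk=1 y=0 u=0
t13.Δ0 v=1 z=0 n1=0 q=0 p=0 clk=1 y=0 u=0
t13.Δ1 v=1 z=0 n1=0 q=0 p=0 clk=0 y=0 u=0
t14.Δ0 v=1 z=0 n1=0 q=0 p=0 clk=0 y=0 u=0
t14.Δ1 v=1 z=0 n1=0 q=0 p=0 clk=1 y=0 u=0
t14.Δ2 v=1 z=0 n1=0 q=0 p=1 clk=1 y=0 u=0
t14.Δ3 v=1 z=0 n1=0 q=1 p=1 clk=1 y=0 u=0
t14.Δ4 v=1 z=0 n1=1 q=1 p=1 clk=1 y=0 u=0
t15.Δ0 v=1 z=0 n1=1 q=1 p=1 clk=1 y=0 u=0
t15.Δ1 v=1 z=0 n1=1 q=1 p=1 clk=0 y=0 u=0
t16.Δ0 v=1 z=0 n1=1 q=1 p=1 clk=0 y=0 u=0
t16.Δ1 v=1 z=0 n1=1 q=1 p=1 clk=1 y=0 u=0
t16.Δ2 v=1 z=0 n1=1 q=1 p=0 clk=1 y=0 u=0
t16.Δ3 v=1 z=0 n1=1 q=0 p=0 clk=1 y=0 u=0
t16.Δ4 v=1 z=0 n1=0 q=0 p=0 clk=1 y=0 u=0
t17.Δ0 v=1 z=0 n1=0 q=0 p=0 clk=1 y=0 u=0
t17.Δ1 v=1 z=0 n1=0 q=0 p=0 clk=0 y=0 u=0
t18.Δ0 v=1 z=0 n1=0 q=0 p=0 clk=0 y=0 u=0
t18.Δ1 v=1 z=0 n1=0 q=0 p=0 clk=1 y=0 u=0
t18.Δ2 v=1 z=0 n1=0 q=0 p=1 clk=1 y=0 u=0
t18.Δ3 v=1 z=0 n1=0 q=1 p=1 clk=1 y=0 u=0
t18.Δ4 v=1 z=0 n1=1 q=1 p=1 clk=1 y=0 u=0
t19.Δ0 v=1 z=0 n1=1 q=1 p=1 clk=1 y=0 u=0
t19.Δ1 v=1 z=0 n1=1 q=1 p=1 clk=0 y=0 u=0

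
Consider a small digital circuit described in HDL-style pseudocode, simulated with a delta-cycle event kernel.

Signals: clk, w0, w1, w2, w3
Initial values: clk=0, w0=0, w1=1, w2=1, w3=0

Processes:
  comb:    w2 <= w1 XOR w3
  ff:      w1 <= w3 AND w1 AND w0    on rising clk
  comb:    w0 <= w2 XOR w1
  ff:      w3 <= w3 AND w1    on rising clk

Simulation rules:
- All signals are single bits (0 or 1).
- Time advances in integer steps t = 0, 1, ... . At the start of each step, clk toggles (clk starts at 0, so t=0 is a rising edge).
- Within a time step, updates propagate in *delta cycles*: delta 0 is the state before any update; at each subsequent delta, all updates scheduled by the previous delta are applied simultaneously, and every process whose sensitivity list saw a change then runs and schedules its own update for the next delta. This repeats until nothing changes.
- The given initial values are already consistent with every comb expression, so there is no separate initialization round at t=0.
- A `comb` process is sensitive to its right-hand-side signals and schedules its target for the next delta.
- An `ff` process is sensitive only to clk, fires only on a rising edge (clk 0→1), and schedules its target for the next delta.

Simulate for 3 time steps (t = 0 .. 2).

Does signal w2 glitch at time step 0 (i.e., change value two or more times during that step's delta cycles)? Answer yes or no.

no

t=0 Δ0: w3=0 clk=0 w0=0 w1=1 w2=1
  Δ1: clk:0→1
  Δ2: w1:1→0
  Δ3: w0:0→1, w2:1→0
  Δ4: w0:1→0
  (4Δ to stable)
t=1 Δ0: w3=0 clk=1 w0=0 w1=0 w2=0
  Δ1: clk:1→0
  (1Δ to stable)
t=2 Δ0: w3=0 clk=0 w0=0 w1=0 w2=0
  Δ1: clk:0→1
  (1Δ to stable)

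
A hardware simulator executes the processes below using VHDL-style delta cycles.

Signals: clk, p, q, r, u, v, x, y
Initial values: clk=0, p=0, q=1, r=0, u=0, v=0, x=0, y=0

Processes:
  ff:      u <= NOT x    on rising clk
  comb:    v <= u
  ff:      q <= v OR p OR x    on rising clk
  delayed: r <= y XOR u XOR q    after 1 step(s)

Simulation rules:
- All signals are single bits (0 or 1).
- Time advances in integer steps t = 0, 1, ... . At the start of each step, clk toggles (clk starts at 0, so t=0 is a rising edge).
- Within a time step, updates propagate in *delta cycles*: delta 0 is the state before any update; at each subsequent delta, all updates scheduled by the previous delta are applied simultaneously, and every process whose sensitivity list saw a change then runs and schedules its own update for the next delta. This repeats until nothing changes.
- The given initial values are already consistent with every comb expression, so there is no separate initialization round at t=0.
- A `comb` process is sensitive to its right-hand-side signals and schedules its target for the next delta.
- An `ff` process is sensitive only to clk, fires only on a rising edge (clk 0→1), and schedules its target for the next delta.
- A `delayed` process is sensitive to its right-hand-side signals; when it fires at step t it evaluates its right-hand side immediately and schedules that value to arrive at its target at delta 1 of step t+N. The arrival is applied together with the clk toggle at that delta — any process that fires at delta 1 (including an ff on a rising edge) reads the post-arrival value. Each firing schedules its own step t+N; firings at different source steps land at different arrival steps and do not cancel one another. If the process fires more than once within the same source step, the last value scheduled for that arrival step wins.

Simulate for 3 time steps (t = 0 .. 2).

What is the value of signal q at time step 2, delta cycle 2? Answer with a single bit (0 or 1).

[bits: v,y,u,clk,r,q,x,p]
t=0: Δ0=00000100 Δ1=00010100 Δ2=00110000 Δ3=10110000 | 3Δ
t=1: Δ0=10110000 Δ1=10101000 | 1Δ
t=2: Δ0=10101000 Δ1=10111000 Δ2=10111100 | 2Δ

1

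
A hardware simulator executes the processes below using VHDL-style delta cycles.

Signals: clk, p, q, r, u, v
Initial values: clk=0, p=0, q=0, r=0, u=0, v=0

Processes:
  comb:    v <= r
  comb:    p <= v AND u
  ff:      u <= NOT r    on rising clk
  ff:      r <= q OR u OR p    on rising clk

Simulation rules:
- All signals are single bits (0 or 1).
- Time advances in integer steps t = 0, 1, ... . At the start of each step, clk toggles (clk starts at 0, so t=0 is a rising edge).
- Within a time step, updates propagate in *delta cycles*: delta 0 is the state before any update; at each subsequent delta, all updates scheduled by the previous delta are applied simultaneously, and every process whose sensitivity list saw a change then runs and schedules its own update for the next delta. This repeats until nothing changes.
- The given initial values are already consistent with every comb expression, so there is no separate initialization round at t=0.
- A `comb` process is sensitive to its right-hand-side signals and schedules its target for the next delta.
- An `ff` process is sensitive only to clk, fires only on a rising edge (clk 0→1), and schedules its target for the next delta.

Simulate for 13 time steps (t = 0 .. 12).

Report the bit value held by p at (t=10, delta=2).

t0.Δ0 q=0 clk=0 u=0 p=0 v=0 r=0
t0.Δ1 q=0 clk=1 u=0 p=0 v=0 r=0
t0.Δ2 q=0 clk=1 u=1 p=0 v=0 r=0
t1.Δ0 q=0 clk=1 u=1 p=0 v=0 r=0
t1.Δ1 q=0 clk=0 u=1 p=0 v=0 r=0
t2.Δ0 q=0 clk=0 u=1 p=0 v=0 r=0
t2.Δ1 q=0 clk=1 u=1 p=0 v=0 r=0
t2.Δ2 q=0 clk=1 u=1 p=0 v=0 r=1
t2.Δ3 q=0 clk=1 u=1 p=0 v=1 r=1
t2.Δ4 q=0 clk=1 u=1 p=1 v=1 r=1
t3.Δ0 q=0 clk=1 u=1 p=1 v=1 r=1
t3.Δ1 q=0 clk=0 u=1 p=1 v=1 r=1
t4.Δ0 q=0 clk=0 u=1 p=1 v=1 r=1
t4.Δ1 q=0 clk=1 u=1 p=1 v=1 r=1
t4.Δ2 q=0 clk=1 u=0 p=1 v=1 r=1
t4.Δ3 q=0 clk=1 u=0 p=0 v=1 r=1
t5.Δ0 q=0 clk=1 u=0 p=0 v=1 r=1
t5.Δ1 q=0 clk=0 u=0 p=0 v=1 r=1
t6.Δ0 q=0 clk=0 u=0 p=0 v=1 r=1
t6.Δ1 q=0 clk=1 u=0 p=0 v=1 r=1
t6.Δ2 q=0 clk=1 u=0 p=0 v=1 r=0
t6.Δ3 q=0 clk=1 u=0 p=0 v=0 r=0
t7.Δ0 q=0 clk=1 u=0 p=0 v=0 r=0
t7.Δ1 q=0 clk=0 u=0 p=0 v=0 r=0
t8.Δ0 q=0 clk=0 u=0 p=0 v=0 r=0
t8.Δ1 q=0 clk=1 u=0 p=0 v=0 r=0
t8.Δ2 q=0 clk=1 u=1 p=0 v=0 r=0
t9.Δ0 q=0 clk=1 u=1 p=0 v=0 r=0
t9.Δ1 q=0 clk=0 u=1 p=0 v=0 r=0
t10.Δ0 q=0 clk=0 u=1 p=0 v=0 r=0
t10.Δ1 q=0 clk=1 u=1 p=0 v=0 r=0
t10.Δ2 q=0 clk=1 u=1 p=0 v=0 r=1
t10.Δ3 q=0 clk=1 u=1 p=0 v=1 r=1
t10.Δ4 q=0 clk=1 u=1 p=1 v=1 r=1
t11.Δ0 q=0 clk=1 u=1 p=1 v=1 r=1
t11.Δ1 q=0 clk=0 u=1 p=1 v=1 r=1
t12.Δ0 q=0 clk=0 u=1 p=1 v=1 r=1
t12.Δ1 q=0 clk=1 u=1 p=1 v=1 r=1
t12.Δ2 q=0 clk=1 u=0 p=1 v=1 r=1
t12.Δ3 q=0 clk=1 u=0 p=0 v=1 r=1

0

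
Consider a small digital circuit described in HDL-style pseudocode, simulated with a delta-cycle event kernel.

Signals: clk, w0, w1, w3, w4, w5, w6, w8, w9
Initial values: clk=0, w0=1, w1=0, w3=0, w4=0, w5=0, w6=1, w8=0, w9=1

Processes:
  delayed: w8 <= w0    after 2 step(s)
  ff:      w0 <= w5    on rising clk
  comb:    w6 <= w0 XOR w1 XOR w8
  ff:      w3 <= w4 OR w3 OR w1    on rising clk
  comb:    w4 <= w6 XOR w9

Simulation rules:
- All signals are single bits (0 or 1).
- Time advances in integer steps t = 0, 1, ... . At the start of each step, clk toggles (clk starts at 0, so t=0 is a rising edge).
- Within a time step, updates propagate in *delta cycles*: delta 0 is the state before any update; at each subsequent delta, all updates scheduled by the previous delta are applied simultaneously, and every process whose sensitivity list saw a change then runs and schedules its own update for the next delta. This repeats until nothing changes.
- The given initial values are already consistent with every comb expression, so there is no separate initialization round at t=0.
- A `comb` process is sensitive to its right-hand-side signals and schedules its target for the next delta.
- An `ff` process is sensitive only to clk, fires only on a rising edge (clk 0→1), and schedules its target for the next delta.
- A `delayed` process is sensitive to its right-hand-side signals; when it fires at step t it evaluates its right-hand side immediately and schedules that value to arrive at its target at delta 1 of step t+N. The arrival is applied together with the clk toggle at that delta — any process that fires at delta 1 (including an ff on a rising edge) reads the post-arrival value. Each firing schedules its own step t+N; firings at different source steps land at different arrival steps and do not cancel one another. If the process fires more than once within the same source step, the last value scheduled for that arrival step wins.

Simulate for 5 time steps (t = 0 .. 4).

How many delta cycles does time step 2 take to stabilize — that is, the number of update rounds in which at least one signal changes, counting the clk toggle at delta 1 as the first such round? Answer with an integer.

[bits: w3,w5,w1,w9,w4,w6,clk,w8,w0]
t=0: Δ0=000101001 Δ1=000101101 Δ2=000101100 Δ3=000100100 Δ4=000110100 | 4Δ
t=1: Δ0=000110100 Δ1=000110000 | 1Δ
t=2: Δ0=000110000 Δ1=000110100 Δ2=100110100 | 2Δ
t=3: Δ0=100110100 Δ1=100110000 | 1Δ
t=4: Δ0=100110000 Δ1=100110100 | 1Δ

2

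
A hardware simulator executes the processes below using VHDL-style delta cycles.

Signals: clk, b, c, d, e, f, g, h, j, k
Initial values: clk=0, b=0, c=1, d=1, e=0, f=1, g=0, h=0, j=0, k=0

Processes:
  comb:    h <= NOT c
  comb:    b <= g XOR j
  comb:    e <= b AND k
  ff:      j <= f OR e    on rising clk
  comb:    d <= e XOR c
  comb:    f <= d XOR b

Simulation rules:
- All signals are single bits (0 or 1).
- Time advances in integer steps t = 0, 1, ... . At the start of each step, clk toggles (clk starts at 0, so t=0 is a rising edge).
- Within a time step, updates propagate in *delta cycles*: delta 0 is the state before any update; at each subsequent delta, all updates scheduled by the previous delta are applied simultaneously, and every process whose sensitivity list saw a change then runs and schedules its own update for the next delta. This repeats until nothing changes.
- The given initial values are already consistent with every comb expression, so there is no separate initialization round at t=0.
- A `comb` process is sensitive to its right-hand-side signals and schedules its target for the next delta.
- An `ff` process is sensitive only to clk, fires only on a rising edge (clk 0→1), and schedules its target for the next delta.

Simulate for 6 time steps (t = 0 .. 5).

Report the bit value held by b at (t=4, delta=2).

0

[bits: k,clk,b,h,d,g,c,j,e,f]
t=0: Δ0=0000101001 Δ1=0100101001 Δ2=0100101101 Δ3=0110101101 Δ4=0110101100 | 4Δ
t=1: Δ0=0110101100 Δ1=0010101100 | 1Δ
t=2: Δ0=0010101100 Δ1=0110101100 Δ2=0110101000 Δ3=0100101000 Δ4=0100101001 | 4Δ
t=3: Δ0=0100101001 Δ1=0000101001 | 1Δ
t=4: Δ0=0000101001 Δ1=0100101001 Δ2=0100101101 Δ3=0110101101 Δ4=0110101100 | 4Δ
t=5: Δ0=0110101100 Δ1=0010101100 | 1Δ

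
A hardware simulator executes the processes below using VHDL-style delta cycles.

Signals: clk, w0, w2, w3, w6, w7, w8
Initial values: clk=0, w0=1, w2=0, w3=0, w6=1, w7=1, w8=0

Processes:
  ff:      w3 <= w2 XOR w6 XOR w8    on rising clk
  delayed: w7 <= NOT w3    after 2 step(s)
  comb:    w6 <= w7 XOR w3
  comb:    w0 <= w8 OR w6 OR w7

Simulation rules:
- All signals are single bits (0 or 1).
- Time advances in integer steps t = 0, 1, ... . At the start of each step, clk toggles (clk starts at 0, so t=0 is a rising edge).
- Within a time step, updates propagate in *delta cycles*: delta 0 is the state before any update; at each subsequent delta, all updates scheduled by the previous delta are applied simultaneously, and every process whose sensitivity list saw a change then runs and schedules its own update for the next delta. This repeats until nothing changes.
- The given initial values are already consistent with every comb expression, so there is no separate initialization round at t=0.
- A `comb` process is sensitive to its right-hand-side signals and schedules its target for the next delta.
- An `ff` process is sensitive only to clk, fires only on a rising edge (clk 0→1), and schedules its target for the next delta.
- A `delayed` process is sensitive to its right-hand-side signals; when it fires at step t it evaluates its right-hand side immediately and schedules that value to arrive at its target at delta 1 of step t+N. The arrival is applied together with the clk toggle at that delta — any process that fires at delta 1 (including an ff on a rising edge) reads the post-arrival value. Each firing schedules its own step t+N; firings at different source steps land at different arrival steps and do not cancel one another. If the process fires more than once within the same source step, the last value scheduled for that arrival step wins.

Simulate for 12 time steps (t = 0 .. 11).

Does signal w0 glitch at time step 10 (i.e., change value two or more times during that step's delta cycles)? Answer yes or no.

no

[bits: w2,w8,w7,w6,clk,w0,w3]
t=0: Δ0=0011010 Δ1=0011110 Δ2=0011111 Δ3=0010111 | 3Δ
t=1: Δ0=0010111 Δ1=0010011 | 1Δ
t=2: Δ0=0010011 Δ1=0000111 Δ2=0001100 Δ3=0000110 Δ4=0000100 | 4Δ
t=3: Δ0=0000100 Δ1=0000000 | 1Δ
t=4: Δ0=0000000 Δ1=0010100 Δ2=0011110 | 2Δ
t=5: Δ0=0011110 Δ1=0011010 | 1Δ
t=6: Δ0=0011010 Δ1=0011110 Δ2=0011111 Δ3=0010111 | 3Δ
t=7: Δ0=0010111 Δ1=0010011 | 1Δ
t=8: Δ0=0010011 Δ1=0000111 Δ2=0001100 Δ3=0000110 Δ4=0000100 | 4Δ
t=9: Δ0=0000100 Δ1=0000000 | 1Δ
t=10: Δ0=0000000 Δ1=0010100 Δ2=0011110 | 2Δ
t=11: Δ0=0011110 Δ1=0011010 | 1Δ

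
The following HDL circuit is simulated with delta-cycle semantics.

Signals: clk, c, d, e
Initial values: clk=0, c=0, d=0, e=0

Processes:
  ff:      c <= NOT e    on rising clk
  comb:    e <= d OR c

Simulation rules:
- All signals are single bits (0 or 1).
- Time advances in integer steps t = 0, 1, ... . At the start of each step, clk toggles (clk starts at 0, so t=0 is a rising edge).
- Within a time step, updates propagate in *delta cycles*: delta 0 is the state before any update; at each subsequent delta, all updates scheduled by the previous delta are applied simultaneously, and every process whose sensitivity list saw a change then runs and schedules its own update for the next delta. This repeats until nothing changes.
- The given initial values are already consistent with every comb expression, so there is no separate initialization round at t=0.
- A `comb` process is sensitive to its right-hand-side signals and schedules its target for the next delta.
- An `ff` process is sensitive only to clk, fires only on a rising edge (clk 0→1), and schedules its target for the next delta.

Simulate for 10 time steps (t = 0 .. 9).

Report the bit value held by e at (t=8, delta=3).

1

t=0 Δ0: d=0 c=0 e=0 clk=0
  Δ1: clk:0→1
  Δ2: c:0→1
  Δ3: e:0→1
  (3Δ to stable)
t=1 Δ0: d=0 c=1 e=1 clk=1
  Δ1: clk:1→0
  (1Δ to stable)
t=2 Δ0: d=0 c=1 e=1 clk=0
  Δ1: clk:0→1
  Δ2: c:1→0
  Δ3: e:1→0
  (3Δ to stable)
t=3 Δ0: d=0 c=0 e=0 clk=1
  Δ1: clk:1→0
  (1Δ to stable)
t=4 Δ0: d=0 c=0 e=0 clk=0
  Δ1: clk:0→1
  Δ2: c:0→1
  Δ3: e:0→1
  (3Δ to stable)
t=5 Δ0: d=0 c=1 e=1 clk=1
  Δ1: clk:1→0
  (1Δ to stable)
t=6 Δ0: d=0 c=1 e=1 clk=0
  Δ1: clk:0→1
  Δ2: c:1→0
  Δ3: e:1→0
  (3Δ to stable)
t=7 Δ0: d=0 c=0 e=0 clk=1
  Δ1: clk:1→0
  (1Δ to stable)
t=8 Δ0: d=0 c=0 e=0 clk=0
  Δ1: clk:0→1
  Δ2: c:0→1
  Δ3: e:0→1
  (3Δ to stable)
t=9 Δ0: d=0 c=1 e=1 clk=1
  Δ1: clk:1→0
  (1Δ to stable)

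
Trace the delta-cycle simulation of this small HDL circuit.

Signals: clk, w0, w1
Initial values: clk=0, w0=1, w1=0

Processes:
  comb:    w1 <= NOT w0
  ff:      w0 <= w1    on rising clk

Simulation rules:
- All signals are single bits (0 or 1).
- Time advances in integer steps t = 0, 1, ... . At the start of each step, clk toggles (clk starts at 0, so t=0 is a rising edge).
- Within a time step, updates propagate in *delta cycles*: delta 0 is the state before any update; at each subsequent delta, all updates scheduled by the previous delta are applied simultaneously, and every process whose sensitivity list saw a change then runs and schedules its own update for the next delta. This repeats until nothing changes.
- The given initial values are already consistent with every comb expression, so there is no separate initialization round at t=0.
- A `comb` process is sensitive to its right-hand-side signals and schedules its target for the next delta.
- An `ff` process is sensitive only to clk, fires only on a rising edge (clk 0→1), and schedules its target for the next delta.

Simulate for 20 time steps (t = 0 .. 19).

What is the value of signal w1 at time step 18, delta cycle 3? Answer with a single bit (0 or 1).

[bits: clk,w1,w0]
t=0: Δ0=001 Δ1=101 Δ2=100 Δ3=110 | 3Δ
t=1: Δ0=110 Δ1=010 | 1Δ
t=2: Δ0=010 Δ1=110 Δ2=111 Δ3=101 | 3Δ
t=3: Δ0=101 Δ1=001 | 1Δ
t=4: Δ0=001 Δ1=101 Δ2=100 Δ3=110 | 3Δ
t=5: Δ0=110 Δ1=010 | 1Δ
t=6: Δ0=010 Δ1=110 Δ2=111 Δ3=101 | 3Δ
t=7: Δ0=101 Δ1=001 | 1Δ
t=8: Δ0=001 Δ1=101 Δ2=100 Δ3=110 | 3Δ
t=9: Δ0=110 Δ1=010 | 1Δ
t=10: Δ0=010 Δ1=110 Δ2=111 Δ3=101 | 3Δ
t=11: Δ0=101 Δ1=001 | 1Δ
t=12: Δ0=001 Δ1=101 Δ2=100 Δ3=110 | 3Δ
t=13: Δ0=110 Δ1=010 | 1Δ
t=14: Δ0=010 Δ1=110 Δ2=111 Δ3=101 | 3Δ
t=15: Δ0=101 Δ1=001 | 1Δ
t=16: Δ0=001 Δ1=101 Δ2=100 Δ3=110 | 3Δ
t=17: Δ0=110 Δ1=010 | 1Δ
t=18: Δ0=010 Δ1=110 Δ2=111 Δ3=101 | 3Δ
t=19: Δ0=101 Δ1=001 | 1Δ

0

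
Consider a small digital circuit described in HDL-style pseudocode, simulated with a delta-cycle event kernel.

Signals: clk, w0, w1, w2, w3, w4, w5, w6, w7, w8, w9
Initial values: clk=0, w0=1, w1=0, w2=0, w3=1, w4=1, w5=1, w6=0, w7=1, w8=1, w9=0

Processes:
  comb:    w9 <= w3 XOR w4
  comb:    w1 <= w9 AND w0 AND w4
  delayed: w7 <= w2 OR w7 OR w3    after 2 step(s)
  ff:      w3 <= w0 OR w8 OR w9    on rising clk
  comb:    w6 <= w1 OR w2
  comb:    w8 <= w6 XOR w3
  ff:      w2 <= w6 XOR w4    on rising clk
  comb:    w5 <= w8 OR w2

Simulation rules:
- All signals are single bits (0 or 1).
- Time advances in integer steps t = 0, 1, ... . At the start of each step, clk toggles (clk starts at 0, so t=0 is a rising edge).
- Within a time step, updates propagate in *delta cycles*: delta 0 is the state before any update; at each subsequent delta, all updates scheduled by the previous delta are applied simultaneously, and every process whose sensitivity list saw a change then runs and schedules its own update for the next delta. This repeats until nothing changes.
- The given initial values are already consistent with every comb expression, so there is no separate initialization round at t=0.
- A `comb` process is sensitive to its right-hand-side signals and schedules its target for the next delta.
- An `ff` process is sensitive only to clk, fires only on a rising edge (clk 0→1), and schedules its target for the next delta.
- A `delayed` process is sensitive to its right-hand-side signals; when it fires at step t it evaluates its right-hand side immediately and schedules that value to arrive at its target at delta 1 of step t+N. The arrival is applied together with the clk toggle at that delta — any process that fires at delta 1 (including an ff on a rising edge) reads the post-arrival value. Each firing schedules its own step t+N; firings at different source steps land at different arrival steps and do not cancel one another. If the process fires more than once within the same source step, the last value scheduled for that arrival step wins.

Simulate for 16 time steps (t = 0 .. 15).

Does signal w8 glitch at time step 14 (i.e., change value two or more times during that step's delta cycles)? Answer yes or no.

no

t=0 Δ0: w5=1 w8=1 w7=1 w0=1 w6=0 clk=0 w4=1 w2=0 w1=0 w9=0 w3=1
  Δ1: clk:0→1
  Δ2: w2:0→1
  Δ3: w6:0→1
  Δ4: w8:1→0
  (4Δ to stable)
t=1 Δ0: w5=1 w8=0 w7=1 w0=1 w6=1 clk=1 w4=1 w2=1 w1=0 w9=0 w3=1
  Δ1: clk:1→0
  (1Δ to stable)
t=2 Δ0: w5=1 w8=0 w7=1 w0=1 w6=1 clk=0 w4=1 w2=1 w1=0 w9=0 w3=1
  Δ1: clk:0→1
  Δ2: w2:1→0
  Δ3: w5:1→0, w6:1→0
  Δ4: w8:0→1
  Δ5: w5:0→1
  (5Δ to stable)
t=3 Δ0: w5=1 w8=1 w7=1 w0=1 w6=0 clk=1 w4=1 w2=0 w1=0 w9=0 w3=1
  Δ1: clk:1→0
  (1Δ to stable)
t=4 Δ0: w5=1 w8=1 w7=1 w0=1 w6=0 clk=0 w4=1 w2=0 w1=0 w9=0 w3=1
  Δ1: clk:0→1
  Δ2: w2:0→1
  Δ3: w6:0→1
  Δ4: w8:1→0
  (4Δ to stable)
t=5 Δ0: w5=1 w8=0 w7=1 w0=1 w6=1 clk=1 w4=1 w2=1 w1=0 w9=0 w3=1
  Δ1: clk:1→0
  (1Δ to stable)
t=6 Δ0: w5=1 w8=0 w7=1 w0=1 w6=1 clk=0 w4=1 w2=1 w1=0 w9=0 w3=1
  Δ1: clk:0→1
  Δ2: w2:1→0
  Δ3: w5:1→0, w6:1→0
  Δ4: w8:0→1
  Δ5: w5:0→1
  (5Δ to stable)
t=7 Δ0: w5=1 w8=1 w7=1 w0=1 w6=0 clk=1 w4=1 w2=0 w1=0 w9=0 w3=1
  Δ1: clk:1→0
  (1Δ to stable)
t=8 Δ0: w5=1 w8=1 w7=1 w0=1 w6=0 clk=0 w4=1 w2=0 w1=0 w9=0 w3=1
  Δ1: clk:0→1
  Δ2: w2:0→1
  Δ3: w6:0→1
  Δ4: w8:1→0
  (4Δ to stable)
t=9 Δ0: w5=1 w8=0 w7=1 w0=1 w6=1 clk=1 w4=1 w2=1 w1=0 w9=0 w3=1
  Δ1: clk:1→0
  (1Δ to stable)
t=10 Δ0: w5=1 w8=0 w7=1 w0=1 w6=1 clk=0 w4=1 w2=1 w1=0 w9=0 w3=1
  Δ1: clk:0→1
  Δ2: w2:1→0
  Δ3: w5:1→0, w6:1→0
  Δ4: w8:0→1
  Δ5: w5:0→1
  (5Δ to stable)
t=11 Δ0: w5=1 w8=1 w7=1 w0=1 w6=0 clk=1 w4=1 w2=0 w1=0 w9=0 w3=1
  Δ1: clk:1→0
  (1Δ to stable)
t=12 Δ0: w5=1 w8=1 w7=1 w0=1 w6=0 clk=0 w4=1 w2=0 w1=0 w9=0 w3=1
  Δ1: clk:0→1
  Δ2: w2:0→1
  Δ3: w6:0→1
  Δ4: w8:1→0
  (4Δ to stable)
t=13 Δ0: w5=1 w8=0 w7=1 w0=1 w6=1 clk=1 w4=1 w2=1 w1=0 w9=0 w3=1
  Δ1: clk:1→0
  (1Δ to stable)
t=14 Δ0: w5=1 w8=0 w7=1 w0=1 w6=1 clk=0 w4=1 w2=1 w1=0 w9=0 w3=1
  Δ1: clk:0→1
  Δ2: w2:1→0
  Δ3: w5:1→0, w6:1→0
  Δ4: w8:0→1
  Δ5: w5:0→1
  (5Δ to stable)
t=15 Δ0: w5=1 w8=1 w7=1 w0=1 w6=0 clk=1 w4=1 w2=0 w1=0 w9=0 w3=1
  Δ1: clk:1→0
  (1Δ to stable)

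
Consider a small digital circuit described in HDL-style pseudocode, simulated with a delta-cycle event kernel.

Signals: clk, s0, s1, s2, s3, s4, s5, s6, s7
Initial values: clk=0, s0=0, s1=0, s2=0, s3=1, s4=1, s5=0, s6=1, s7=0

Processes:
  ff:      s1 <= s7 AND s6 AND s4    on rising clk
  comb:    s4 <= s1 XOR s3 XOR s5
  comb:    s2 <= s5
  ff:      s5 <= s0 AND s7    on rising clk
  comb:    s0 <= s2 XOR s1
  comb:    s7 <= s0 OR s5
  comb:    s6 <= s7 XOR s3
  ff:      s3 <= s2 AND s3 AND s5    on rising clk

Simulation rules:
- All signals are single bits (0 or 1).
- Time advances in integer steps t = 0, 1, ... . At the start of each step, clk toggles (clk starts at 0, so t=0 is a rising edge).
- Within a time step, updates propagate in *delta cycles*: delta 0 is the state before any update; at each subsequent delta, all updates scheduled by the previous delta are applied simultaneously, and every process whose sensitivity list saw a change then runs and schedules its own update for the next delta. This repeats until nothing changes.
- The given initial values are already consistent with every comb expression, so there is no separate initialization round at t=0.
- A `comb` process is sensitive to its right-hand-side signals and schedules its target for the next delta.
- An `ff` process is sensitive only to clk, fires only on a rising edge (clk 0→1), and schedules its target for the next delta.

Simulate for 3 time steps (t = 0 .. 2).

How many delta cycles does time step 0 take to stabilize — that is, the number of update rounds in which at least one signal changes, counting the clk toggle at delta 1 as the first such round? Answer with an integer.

3

t=0 Δ0: s5=0 s1=0 s2=0 s7=0 s0=0 clk=0 s6=1 s3=1 s4=1
  Δ1: clk:0→1
  Δ2: s3:1→0
  Δ3: s6:1→0, s4:1→0
  (3Δ to stable)
t=1 Δ0: s5=0 s1=0 s2=0 s7=0 s0=0 clk=1 s6=0 s3=0 s4=0
  Δ1: clk:1→0
  (1Δ to stable)
t=2 Δ0: s5=0 s1=0 s2=0 s7=0 s0=0 clk=0 s6=0 s3=0 s4=0
  Δ1: clk:0→1
  (1Δ to stable)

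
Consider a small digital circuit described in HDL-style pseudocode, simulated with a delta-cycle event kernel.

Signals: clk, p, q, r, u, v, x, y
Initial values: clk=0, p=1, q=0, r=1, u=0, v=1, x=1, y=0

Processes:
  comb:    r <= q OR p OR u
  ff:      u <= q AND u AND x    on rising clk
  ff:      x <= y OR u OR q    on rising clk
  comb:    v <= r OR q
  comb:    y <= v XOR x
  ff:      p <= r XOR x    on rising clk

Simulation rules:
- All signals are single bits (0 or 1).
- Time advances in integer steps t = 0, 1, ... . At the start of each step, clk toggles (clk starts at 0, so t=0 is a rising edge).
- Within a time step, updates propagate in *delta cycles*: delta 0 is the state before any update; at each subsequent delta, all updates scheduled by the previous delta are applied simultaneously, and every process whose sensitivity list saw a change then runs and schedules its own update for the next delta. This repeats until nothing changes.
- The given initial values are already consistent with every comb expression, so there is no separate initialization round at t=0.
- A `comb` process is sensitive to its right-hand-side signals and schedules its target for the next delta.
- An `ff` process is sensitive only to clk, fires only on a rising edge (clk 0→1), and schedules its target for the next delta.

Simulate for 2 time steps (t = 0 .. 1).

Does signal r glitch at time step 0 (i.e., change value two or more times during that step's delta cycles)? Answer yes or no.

no

t0.Δ0 x=1 q=0 y=0 u=0 r=1 clk=0 v=1 p=1
t0.Δ1 x=1 q=0 y=0 u=0 r=1 clk=1 v=1 p=1
t0.Δ2 x=0 q=0 y=0 u=0 r=1 clk=1 v=1 p=0
t0.Δ3 x=0 q=0 y=1 u=0 r=0 clk=1 v=1 p=0
t0.Δ4 x=0 q=0 y=1 u=0 r=0 clk=1 v=0 p=0
t0.Δ5 x=0 q=0 y=0 u=0 r=0 clk=1 v=0 p=0
t1.Δ0 x=0 q=0 y=0 u=0 r=0 clk=1 v=0 p=0
t1.Δ1 x=0 q=0 y=0 u=0 r=0 clk=0 v=0 p=0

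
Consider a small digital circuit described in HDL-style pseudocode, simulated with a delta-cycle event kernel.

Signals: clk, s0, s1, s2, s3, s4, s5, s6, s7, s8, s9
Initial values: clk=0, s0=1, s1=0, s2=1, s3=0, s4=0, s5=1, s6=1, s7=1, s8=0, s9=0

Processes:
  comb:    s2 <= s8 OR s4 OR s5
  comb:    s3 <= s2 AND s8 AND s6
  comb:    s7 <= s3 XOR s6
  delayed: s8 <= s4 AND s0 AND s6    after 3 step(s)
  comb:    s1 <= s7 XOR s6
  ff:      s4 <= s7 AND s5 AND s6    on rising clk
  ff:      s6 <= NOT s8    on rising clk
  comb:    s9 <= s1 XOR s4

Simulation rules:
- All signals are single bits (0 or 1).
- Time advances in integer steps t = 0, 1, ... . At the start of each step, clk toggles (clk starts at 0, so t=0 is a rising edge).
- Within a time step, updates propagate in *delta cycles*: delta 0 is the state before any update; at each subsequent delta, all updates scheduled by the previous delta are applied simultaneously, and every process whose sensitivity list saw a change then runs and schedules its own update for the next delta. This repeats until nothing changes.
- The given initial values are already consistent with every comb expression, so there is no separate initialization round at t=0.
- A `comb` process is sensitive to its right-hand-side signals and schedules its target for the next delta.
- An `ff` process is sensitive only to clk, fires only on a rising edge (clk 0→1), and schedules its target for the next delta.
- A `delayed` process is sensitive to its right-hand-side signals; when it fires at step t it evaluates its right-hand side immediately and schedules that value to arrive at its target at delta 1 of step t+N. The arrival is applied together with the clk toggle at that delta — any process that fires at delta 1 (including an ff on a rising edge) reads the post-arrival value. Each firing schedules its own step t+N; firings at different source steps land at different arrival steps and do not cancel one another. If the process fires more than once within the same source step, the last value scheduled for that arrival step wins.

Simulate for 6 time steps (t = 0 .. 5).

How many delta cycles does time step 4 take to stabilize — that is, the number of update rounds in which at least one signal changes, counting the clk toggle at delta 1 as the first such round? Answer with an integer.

6

t=0 Δ0: s3=0 s4=0 s8=0 s1=0 s0=1 s7=1 s9=0 s5=1 s2=1 s6=1 clk=0
  Δ1: clk:0→1
  Δ2: s4:0→1
  Δ3: s9:0→1
  (3Δ to stable)
t=1 Δ0: s3=0 s4=1 s8=0 s1=0 s0=1 s7=1 s9=1 s5=1 s2=1 s6=1 clk=1
  Δ1: clk:1→0
  (1Δ to stable)
t=2 Δ0: s3=0 s4=1 s8=0 s1=0 s0=1 s7=1 s9=1 s5=1 s2=1 s6=1 clk=0
  Δ1: clk:0→1
  (1Δ to stable)
t=3 Δ0: s3=0 s4=1 s8=0 s1=0 s0=1 s7=1 s9=1 s5=1 s2=1 s6=1 clk=1
  Δ1: s8:0→1, clk:1→0
  Δ2: s3:0→1
  Δ3: s7:1→0
  Δ4: s1:0→1
  Δ5: s9:1→0
  (5Δ to stable)
t=4 Δ0: s3=1 s4=1 s8=1 s1=1 s0=1 s7=0 s9=0 s5=1 s2=1 s6=1 clk=0
  Δ1: clk:0→1
  Δ2: s4:1→0, s6:1→0
  Δ3: s3:1→0, s1:1→0, s7:0→1, s9:0→1
  Δ4: s1:0→1, s7:1→0, s9:1→0
  Δ5: s1:1→0, s9:0→1
  Δ6: s9:1→0
  (6Δ to stable)
t=5 Δ0: s3=0 s4=0 s8=1 s1=0 s0=1 s7=0 s9=0 s5=1 s2=1 s6=0 clk=1
  Δ1: clk:1→0
  (1Δ to stable)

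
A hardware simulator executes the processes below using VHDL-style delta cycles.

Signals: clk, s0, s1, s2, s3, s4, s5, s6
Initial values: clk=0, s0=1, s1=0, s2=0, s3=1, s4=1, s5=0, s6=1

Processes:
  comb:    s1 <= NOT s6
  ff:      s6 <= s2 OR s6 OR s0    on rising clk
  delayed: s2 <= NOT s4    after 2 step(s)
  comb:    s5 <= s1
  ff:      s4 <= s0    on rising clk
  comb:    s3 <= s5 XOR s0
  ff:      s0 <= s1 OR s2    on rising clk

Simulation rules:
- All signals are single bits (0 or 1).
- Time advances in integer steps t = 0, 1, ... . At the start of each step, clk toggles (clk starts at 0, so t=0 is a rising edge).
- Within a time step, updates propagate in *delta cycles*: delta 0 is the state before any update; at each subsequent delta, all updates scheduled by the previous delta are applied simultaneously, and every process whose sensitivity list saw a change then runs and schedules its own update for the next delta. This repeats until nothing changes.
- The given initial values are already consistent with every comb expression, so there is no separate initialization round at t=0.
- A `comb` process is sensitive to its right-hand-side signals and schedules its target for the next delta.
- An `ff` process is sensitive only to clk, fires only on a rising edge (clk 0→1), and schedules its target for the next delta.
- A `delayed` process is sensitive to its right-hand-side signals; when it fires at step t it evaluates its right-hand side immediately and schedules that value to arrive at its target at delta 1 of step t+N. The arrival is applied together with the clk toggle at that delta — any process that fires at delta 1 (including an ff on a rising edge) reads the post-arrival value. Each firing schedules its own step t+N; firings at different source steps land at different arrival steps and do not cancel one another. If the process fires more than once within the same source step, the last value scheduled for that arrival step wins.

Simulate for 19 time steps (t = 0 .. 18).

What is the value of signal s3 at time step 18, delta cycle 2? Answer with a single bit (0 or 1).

0

[bits: s1,clk,s3,s0,s4,s5,s2,s6]
t=0: Δ0=00111001 Δ1=01111001 Δ2=01101001 Δ3=01001001 | 3Δ
t=1: Δ0=01001001 Δ1=00001001 | 1Δ
t=2: Δ0=00001001 Δ1=01001001 Δ2=01000001 | 2Δ
t=3: Δ0=01000001 Δ1=00000001 | 1Δ
t=4: Δ0=00000001 Δ1=01000011 Δ2=01010011 Δ3=01110011 | 3Δ
t=5: Δ0=01110011 Δ1=00110011 | 1Δ
t=6: Δ0=00110011 Δ1=01110011 Δ2=01111011 | 2Δ
t=7: Δ0=01111011 Δ1=00111011 | 1Δ
t=8: Δ0=00111011 Δ1=01111001 Δ2=01101001 Δ3=01001001 | 3Δ
t=9: Δ0=01001001 Δ1=00001001 | 1Δ
t=10: Δ0=00001001 Δ1=01001001 Δ2=01000001 | 2Δ
t=11: Δ0=01000001 Δ1=00000001 | 1Δ
t=12: Δ0=00000001 Δ1=01000011 Δ2=01010011 Δ3=01110011 | 3Δ
t=13: Δ0=01110011 Δ1=00110011 | 1Δ
t=14: Δ0=00110011 Δ1=01110011 Δ2=01111011 | 2Δ
t=15: Δ0=01111011 Δ1=00111011 | 1Δ
t=16: Δ0=00111011 Δ1=01111001 Δ2=01101001 Δ3=01001001 | 3Δ
t=17: Δ0=01001001 Δ1=00001001 | 1Δ
t=18: Δ0=00001001 Δ1=01001001 Δ2=01000001 | 2Δ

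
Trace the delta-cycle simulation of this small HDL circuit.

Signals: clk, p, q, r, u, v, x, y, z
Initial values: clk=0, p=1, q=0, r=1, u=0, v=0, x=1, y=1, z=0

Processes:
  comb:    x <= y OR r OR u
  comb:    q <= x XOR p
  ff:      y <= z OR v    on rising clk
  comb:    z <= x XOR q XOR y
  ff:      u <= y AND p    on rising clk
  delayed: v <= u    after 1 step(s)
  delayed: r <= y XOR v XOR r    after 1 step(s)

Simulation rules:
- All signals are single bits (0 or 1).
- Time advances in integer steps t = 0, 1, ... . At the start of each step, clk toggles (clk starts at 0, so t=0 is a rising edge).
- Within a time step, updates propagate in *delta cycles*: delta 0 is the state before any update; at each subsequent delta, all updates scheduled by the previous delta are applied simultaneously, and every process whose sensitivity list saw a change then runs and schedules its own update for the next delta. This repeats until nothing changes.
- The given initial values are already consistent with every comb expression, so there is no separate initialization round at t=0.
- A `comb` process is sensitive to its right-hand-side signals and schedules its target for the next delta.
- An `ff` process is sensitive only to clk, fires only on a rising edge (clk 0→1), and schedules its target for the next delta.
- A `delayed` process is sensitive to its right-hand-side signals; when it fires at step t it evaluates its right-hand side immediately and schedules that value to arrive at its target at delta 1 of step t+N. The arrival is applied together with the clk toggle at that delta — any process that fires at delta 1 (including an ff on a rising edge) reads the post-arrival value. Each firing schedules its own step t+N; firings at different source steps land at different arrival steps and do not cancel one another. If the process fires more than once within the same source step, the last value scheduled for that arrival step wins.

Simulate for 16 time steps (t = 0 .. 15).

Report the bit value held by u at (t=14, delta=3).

t=0 Δ0: p=1 v=0 q=0 r=1 x=1 u=0 clk=0 z=0 y=1
  Δ1: clk:0→1
  Δ2: u:0→1, y:1→0
  Δ3: z:0→1
  (3Δ to stable)
t=1 Δ0: p=1 v=0 q=0 r=1 x=1 u=1 clk=1 z=1 y=0
  Δ1: v:0→1, clk:1→0
  (1Δ to stable)
t=2 Δ0: p=1 v=1 q=0 r=1 x=1 u=1 clk=0 z=1 y=0
  Δ1: r:1→0, clk:0→1
  Δ2: u:1→0, y:0→1
  Δ3: z:1→0
  (3Δ to stable)
t=3 Δ0: p=1 v=1 q=0 r=0 x=1 u=0 clk=1 z=0 y=1
  Δ1: v:1→0, clk:1→0
  (1Δ to stable)
t=4 Δ0: p=1 v=0 q=0 r=0 x=1 u=0 clk=0 z=0 y=1
  Δ1: r:0→1, clk:0→1
  Δ2: u:0→1, y:1→0
  Δ3: z:0→1
  (3Δ to stable)
t=5 Δ0: p=1 v=0 q=0 r=1 x=1 u=1 clk=1 z=1 y=0
  Δ1: v:0→1, clk:1→0
  (1Δ to stable)
t=6 Δ0: p=1 v=1 q=0 r=1 x=1 u=1 clk=0 z=1 y=0
  Δ1: r:1→0, clk:0→1
  Δ2: u:1→0, y:0→1
  Δ3: z:1→0
  (3Δ to stable)
t=7 Δ0: p=1 v=1 q=0 r=0 x=1 u=0 clk=1 z=0 y=1
  Δ1: v:1→0, clk:1→0
  (1Δ to stable)
t=8 Δ0: p=1 v=0 q=0 r=0 x=1 u=0 clk=0 z=0 y=1
  Δ1: r:0→1, clk:0→1
  Δ2: u:0→1, y:1→0
  Δ3: z:0→1
  (3Δ to stable)
t=9 Δ0: p=1 v=0 q=0 r=1 x=1 u=1 clk=1 z=1 y=0
  Δ1: v:0→1, clk:1→0
  (1Δ to stable)
t=10 Δ0: p=1 v=1 q=0 r=1 x=1 u=1 clk=0 z=1 y=0
  Δ1: r:1→0, clk:0→1
  Δ2: u:1→0, y:0→1
  Δ3: z:1→0
  (3Δ to stable)
t=11 Δ0: p=1 v=1 q=0 r=0 x=1 u=0 clk=1 z=0 y=1
  Δ1: v:1→0, clk:1→0
  (1Δ to stable)
t=12 Δ0: p=1 v=0 q=0 r=0 x=1 u=0 clk=0 z=0 y=1
  Δ1: r:0→1, clk:0→1
  Δ2: u:0→1, y:1→0
  Δ3: z:0→1
  (3Δ to stable)
t=13 Δ0: p=1 v=0 q=0 r=1 x=1 u=1 clk=1 z=1 y=0
  Δ1: v:0→1, clk:1→0
  (1Δ to stable)
t=14 Δ0: p=1 v=1 q=0 r=1 x=1 u=1 clk=0 z=1 y=0
  Δ1: r:1→0, clk:0→1
  Δ2: u:1→0, y:0→1
  Δ3: z:1→0
  (3Δ to stable)
t=15 Δ0: p=1 v=1 q=0 r=0 x=1 u=0 clk=1 z=0 y=1
  Δ1: v:1→0, clk:1→0
  (1Δ to stable)

0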